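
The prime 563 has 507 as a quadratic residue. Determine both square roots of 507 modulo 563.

116, 447

Since 563 ≡ 3 (mod 4), a square root of 507 is 507^((563+1)/4) = 507^141 mod 563.
Repeated squaring: 507^2≡321, 507^4≡12, 507^8≡144, 507^16≡468, 507^32≡17, 507^64≡289, 507^128≡197 (mod 563).
507^141 = 507^(128+8+4+1) ≡ 447 (mod 563).
Check: 447² = 199809 ≡ 507 (mod 563). The two roots are 116 and 447.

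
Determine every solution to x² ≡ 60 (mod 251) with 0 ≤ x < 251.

Since 251 ≡ 3 (mod 4), a square root of 60 is 60^((251+1)/4) = 60^63 mod 251.
Repeated squaring: 60^2≡86, 60^4≡117, 60^8≡135, 60^16≡153, 60^32≡66 (mod 251).
60^63 = 60^(32+16+8+4+2+1) ≡ 173 (mod 251).
Check: 173² = 29929 ≡ 60 (mod 251). The two roots are 78 and 173.

78, 173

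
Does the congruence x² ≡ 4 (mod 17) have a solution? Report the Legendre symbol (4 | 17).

Euler's criterion: (4/17) ≡ 4^8 (mod 17).
4^2 ≡ 16 (mod 17)
4^4 ≡ 1 (mod 17)
4^8 ≡ 1 (mod 17)
4^8 = 4^(8) ≡ 1 (mod 17).
Result is 1, so (4/17) = 1.

1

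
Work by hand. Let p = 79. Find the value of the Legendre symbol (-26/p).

First reduce: -26 ≡ 53 (mod 79).
Reciprocity: 53 ≡ 1 and 79 ≡ 3 (mod 4), so (53/79) = +(79/53).
Reduce top mod 53: now compute (26/53).
Pull out 2: since 53 ≡ 5 (mod 8), (2/53) = -1.
Reciprocity: 13 ≡ 1 and 53 ≡ 1 (mod 4), so (13/53) = +(53/13).
Reduce top mod 13: now compute (1/13).
Reached (1/13) = 1. Collecting the sign flips along the way, the symbol is -1.

-1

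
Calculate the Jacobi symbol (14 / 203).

Pull out 2: since 203 ≡ 3 (mod 8), (2/203) = -1.
Reciprocity: 7 ≡ 3 and 203 ≡ 3 (mod 4), so (7/203) = −(203/7).
Reduce top mod 7: now compute (0/7).
Top reduces to 0: gcd > 1, so the symbol is 0.

0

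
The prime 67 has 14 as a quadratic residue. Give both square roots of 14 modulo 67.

Since 67 ≡ 3 (mod 4), a square root of 14 is 14^((67+1)/4) = 14^17 mod 67.
Repeated squaring: 14^2≡62, 14^4≡25, 14^8≡22, 14^16≡15 (mod 67).
14^17 = 14^(16+1) ≡ 9 (mod 67).
Check: 9² = 81 ≡ 14 (mod 67). The two roots are 9 and 58.

9, 58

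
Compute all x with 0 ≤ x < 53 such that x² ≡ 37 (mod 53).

14, 39

53 ≡ 1 (mod 4), so we find a root by search.
Trying successive values, 14² = 196 ≡ 37 (mod 53). The other root is 53 − 14 = 39.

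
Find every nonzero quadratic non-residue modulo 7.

Square k = 1,…,3 (k and 7−k give the same square):
1²=1, 2²=4, 3²≡2 (mod 7).
The residues are {1, 2, 4}; the non-residues are the remaining 3 nonzero classes.

3,5,6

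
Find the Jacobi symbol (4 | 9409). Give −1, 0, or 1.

Pull out 2^2: since 9409 ≡ 1 (mod 8), (2/9409) = +1, so (2/9409)^2 = +1.
Reached (1/9409) = 1. Collecting the sign flips along the way, the symbol is +1.

1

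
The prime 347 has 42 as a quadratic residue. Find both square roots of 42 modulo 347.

70, 277

Since 347 ≡ 3 (mod 4), a square root of 42 is 42^((347+1)/4) = 42^87 mod 347.
Repeated squaring: 42^2≡29, 42^4≡147, 42^8≡95, 42^16≡3, 42^32≡9, 42^64≡81 (mod 347).
42^87 = 42^(64+16+4+2+1) ≡ 277 (mod 347).
Check: 277² = 76729 ≡ 42 (mod 347). The two roots are 70 and 277.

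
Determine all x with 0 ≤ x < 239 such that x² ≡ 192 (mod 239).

Since 239 ≡ 3 (mod 4), a square root of 192 is 192^((239+1)/4) = 192^60 mod 239.
Repeated squaring: 192^2≡58, 192^4≡18, 192^8≡85, 192^16≡55, 192^32≡157 (mod 239).
192^60 = 192^(32+16+8+4) ≡ 108 (mod 239).
Check: 108² = 11664 ≡ 192 (mod 239). The two roots are 108 and 131.

108, 131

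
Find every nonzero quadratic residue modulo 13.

Square k = 1,…,6 (k and 13−k give the same square):
1²=1, 2²=4, 3²=9, 4²≡3, 5²≡12, 6²≡10 (mod 13).
So the quadratic residues mod 13 are {1, 3, 4, 9, 10, 12}.

1, 3, 4, 9, 10, 12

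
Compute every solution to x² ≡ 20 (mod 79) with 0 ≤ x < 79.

39, 40

Since 79 ≡ 3 (mod 4), a square root of 20 is 20^((79+1)/4) = 20^20 mod 79.
Repeated squaring: 20^2≡5, 20^4≡25, 20^8≡72, 20^16≡49 (mod 79).
20^20 = 20^(16+4) ≡ 40 (mod 79).
Check: 40² = 1600 ≡ 20 (mod 79). The two roots are 39 and 40.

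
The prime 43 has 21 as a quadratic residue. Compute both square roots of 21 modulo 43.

Since 43 ≡ 3 (mod 4), a square root of 21 is 21^((43+1)/4) = 21^11 mod 43.
Repeated squaring: 21^2≡11, 21^4≡35, 21^8≡21 (mod 43).
21^11 = 21^(8+2+1) ≡ 35 (mod 43).
Check: 35² = 1225 ≡ 21 (mod 43). The two roots are 8 and 35.

8, 35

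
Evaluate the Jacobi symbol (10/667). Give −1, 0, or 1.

1

Pull out 2: since 667 ≡ 3 (mod 8), (2/667) = -1.
Reciprocity: 5 ≡ 1 and 667 ≡ 3 (mod 4), so (5/667) = +(667/5).
Reduce top mod 5: now compute (2/5).
Pull out 2: since 5 ≡ 5 (mod 8), (2/5) = -1.
Reached (1/5) = 1. Collecting the sign flips along the way, the symbol is +1.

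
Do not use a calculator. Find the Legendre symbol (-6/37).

First reduce: -6 ≡ 31 (mod 37).
Reciprocity: 31 ≡ 3 and 37 ≡ 1 (mod 4), so (31/37) = +(37/31).
Reduce top mod 31: now compute (6/31).
Pull out 2: since 31 ≡ 7 (mod 8), (2/31) = +1.
Reciprocity: 3 ≡ 3 and 31 ≡ 3 (mod 4), so (3/31) = −(31/3).
Reduce top mod 3: now compute (1/3).
Reached (1/3) = 1. Collecting the sign flips along the way, the symbol is -1.

-1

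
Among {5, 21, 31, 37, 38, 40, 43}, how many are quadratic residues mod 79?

5

(5/79) = +1 → QR.
(21/79) = +1 → QR.
(31/79) = +1 → QR.
(37/79) = -1 → non-residue.
(38/79) = +1 → QR.
(40/79) = +1 → QR.
(43/79) = -1 → non-residue.
Total quadratic residues among the 7: 5.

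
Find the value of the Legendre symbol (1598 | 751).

First reduce: 1598 ≡ 96 (mod 751).
Pull out 2^5: since 751 ≡ 7 (mod 8), (2/751) = +1, so (2/751)^5 = +1.
Reciprocity: 3 ≡ 3 and 751 ≡ 3 (mod 4), so (3/751) = −(751/3).
Reduce top mod 3: now compute (1/3).
Reached (1/3) = 1. Collecting the sign flips along the way, the symbol is -1.

-1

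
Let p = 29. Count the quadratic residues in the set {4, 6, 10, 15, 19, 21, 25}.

3

(4/29) = +1 → QR.
(6/29) = +1 → QR.
(10/29) = -1 → non-residue.
(15/29) = -1 → non-residue.
(19/29) = -1 → non-residue.
(21/29) = -1 → non-residue.
(25/29) = +1 → QR.
Total quadratic residues among the 7: 3.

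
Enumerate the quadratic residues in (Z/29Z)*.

Square k = 1,…,14 (k and 29−k give the same square):
1²=1, 2²=4, 3²=9, 4²=16, 5²=25, 6²≡7, 7²≡20, 8²≡6, 9²≡23, 10²≡13, 11²≡5, 12²≡28, 13²≡24, 14²≡22 (mod 29).
So the quadratic residues mod 29 are {1, 4, 5, 6, 7, 9, 13, 16, 20, 22, 23, 24, 25, 28}.

1 4 5 6 7 9 13 16 20 22 23 24 25 28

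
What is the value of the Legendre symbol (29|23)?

1

Euler's criterion: (29/23) ≡ 6^11 (mod 23).
6^2 ≡ 13 (mod 23)
6^4 ≡ 8 (mod 23)
6^8 ≡ 18 (mod 23)
6^11 = 6^(8+2+1) ≡ 1 (mod 23).
Result is 1, so (29/23) = 1.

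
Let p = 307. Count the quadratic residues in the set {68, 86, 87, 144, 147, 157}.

4

(68/307) = +1 → QR.
(86/307) = +1 → QR.
(87/307) = +1 → QR.
(144/307) = +1 → QR.
(147/307) = -1 → non-residue.
(157/307) = -1 → non-residue.
Total quadratic residues among the 6: 4.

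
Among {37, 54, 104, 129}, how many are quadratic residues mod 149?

(37/149) = +1 → QR.
(54/149) = +1 → QR.
(104/149) = +1 → QR.
(129/149) = +1 → QR.
Total quadratic residues among the 4: 4.

4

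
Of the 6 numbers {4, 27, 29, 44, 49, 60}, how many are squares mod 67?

(4/67) = +1 → QR.
(27/67) = -1 → non-residue.
(29/67) = +1 → QR.
(44/67) = -1 → non-residue.
(49/67) = +1 → QR.
(60/67) = +1 → QR.
Total quadratic residues among the 6: 4.

4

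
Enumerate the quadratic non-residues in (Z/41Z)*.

Square k = 1,…,20 (k and 41−k give the same square):
1²=1, 2²=4, 3²=9, 4²=16, 5²=25, 6²=36, 7²≡8, 8²≡23, 9²≡40, 10²≡18, 11²≡39, 12²≡21, 13²≡5, 14²≡32, 15²≡20, 16²≡10, 17²≡2, 18²≡37, 19²≡33, 20²≡31 (mod 41).
The residues are {1, 2, 4, 5, 8, 9, 10, 16, 18, 20, 21, 23, 25, 31, 32, 33, 36, 37, 39, 40}; the non-residues are the remaining 20 nonzero classes.

3 6 7 11 12 13 14 15 17 19 22 24 26 27 28 29 30 34 35 38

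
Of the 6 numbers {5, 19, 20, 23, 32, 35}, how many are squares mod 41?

(5/41) = +1 → QR.
(19/41) = -1 → non-residue.
(20/41) = +1 → QR.
(23/41) = +1 → QR.
(32/41) = +1 → QR.
(35/41) = -1 → non-residue.
Total quadratic residues among the 6: 4.

4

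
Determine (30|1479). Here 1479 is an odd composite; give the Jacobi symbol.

0

Pull out 2: since 1479 ≡ 7 (mod 8), (2/1479) = +1.
Reciprocity: 15 ≡ 3 and 1479 ≡ 3 (mod 4), so (15/1479) = −(1479/15).
Reduce top mod 15: now compute (9/15).
Reciprocity: 9 ≡ 1 and 15 ≡ 3 (mod 4), so (9/15) = +(15/9).
Reduce top mod 9: now compute (6/9).
Pull out 2: since 9 ≡ 1 (mod 8), (2/9) = +1.
Reciprocity: 3 ≡ 3 and 9 ≡ 1 (mod 4), so (3/9) = +(9/3).
Reduce top mod 3: now compute (0/3).
Top reduces to 0: gcd > 1, so the symbol is 0.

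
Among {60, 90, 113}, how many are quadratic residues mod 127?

(60/127) = +1 → QR.
(90/127) = -1 → non-residue.
(113/127) = +1 → QR.
Total quadratic residues among the 3: 2.

2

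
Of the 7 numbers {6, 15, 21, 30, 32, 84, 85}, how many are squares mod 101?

5

(6/101) = +1 → QR.
(15/101) = -1 → non-residue.
(21/101) = +1 → QR.
(30/101) = +1 → QR.
(32/101) = -1 → non-residue.
(84/101) = +1 → QR.
(85/101) = +1 → QR.
Total quadratic residues among the 7: 5.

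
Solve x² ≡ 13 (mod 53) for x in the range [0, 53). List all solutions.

53 ≡ 1 (mod 4), so we find a root by search.
Trying successive values, 15² = 225 ≡ 13 (mod 53). The other root is 53 − 15 = 38.

15, 38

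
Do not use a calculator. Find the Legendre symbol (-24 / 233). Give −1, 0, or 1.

First reduce: -24 ≡ 209 (mod 233).
Reciprocity: 209 ≡ 1 and 233 ≡ 1 (mod 4), so (209/233) = +(233/209).
Reduce top mod 209: now compute (24/209).
Pull out 2^3: since 209 ≡ 1 (mod 8), (2/209) = +1, so (2/209)^3 = +1.
Reciprocity: 3 ≡ 3 and 209 ≡ 1 (mod 4), so (3/209) = +(209/3).
Reduce top mod 3: now compute (2/3).
Pull out 2: since 3 ≡ 3 (mod 8), (2/3) = -1.
Reached (1/3) = 1. Collecting the sign flips along the way, the symbol is -1.

-1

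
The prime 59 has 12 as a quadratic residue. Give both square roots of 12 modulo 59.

22, 37

Since 59 ≡ 3 (mod 4), a square root of 12 is 12^((59+1)/4) = 12^15 mod 59.
Repeated squaring: 12^2≡26, 12^4≡27, 12^8≡21 (mod 59).
12^15 = 12^(8+4+2+1) ≡ 22 (mod 59).
Check: 22² = 484 ≡ 12 (mod 59). The two roots are 22 and 37.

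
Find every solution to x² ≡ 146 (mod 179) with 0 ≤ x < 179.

44, 135

Since 179 ≡ 3 (mod 4), a square root of 146 is 146^((179+1)/4) = 146^45 mod 179.
Repeated squaring: 146^2≡15, 146^4≡46, 146^8≡147, 146^16≡129, 146^32≡173 (mod 179).
146^45 = 146^(32+8+4+1) ≡ 135 (mod 179).
Check: 135² = 18225 ≡ 146 (mod 179). The two roots are 44 and 135.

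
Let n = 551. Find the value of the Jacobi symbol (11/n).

-1

Reciprocity: 11 ≡ 3 and 551 ≡ 3 (mod 4), so (11/551) = −(551/11).
Reduce top mod 11: now compute (1/11).
Reached (1/11) = 1. Collecting the sign flips along the way, the symbol is -1.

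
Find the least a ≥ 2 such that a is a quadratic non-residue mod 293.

(2/293) = −1, so 2 is the smallest positive non-residue mod 293.

2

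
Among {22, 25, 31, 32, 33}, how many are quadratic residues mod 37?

2

(22/37) = -1 → non-residue.
(25/37) = +1 → QR.
(31/37) = -1 → non-residue.
(32/37) = -1 → non-residue.
(33/37) = +1 → QR.
Total quadratic residues among the 5: 2.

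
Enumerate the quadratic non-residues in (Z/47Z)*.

Square k = 1,…,23 (k and 47−k give the same square):
1²=1, 2²=4, 3²=9, 4²=16, 5²=25, 6²=36, 7²≡2, 8²≡17, 9²≡34, 10²≡6, 11²≡27, 12²≡3, 13²≡28, 14²≡8, 15²≡37, 16²≡21, 17²≡7, 18²≡42, 19²≡32, 20²≡24, 21²≡18, 22²≡14, 23²≡12 (mod 47).
The residues are {1, 2, 3, 4, 6, 7, 8, 9, 12, 14, 16, 17, 18, 21, 24, 25, 27, 28, 32, 34, 36, 37, 42}; the non-residues are the remaining 23 nonzero classes.

5 10 11 13 15 19 20 22 23 26 29 30 31 33 35 38 39 40 41 43 44 45 46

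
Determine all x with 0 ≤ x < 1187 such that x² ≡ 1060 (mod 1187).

Since 1187 ≡ 3 (mod 4), a square root of 1060 is 1060^((1187+1)/4) = 1060^297 mod 1187.
Repeated squaring: 1060^2≡698, 1060^4≡534, 1060^8≡276, 1060^16≡208, 1060^32≡532, 1060^64≡518, 1060^128≡62, 1060^256≡283 (mod 1187).
1060^297 = 1060^(256+32+8+1) ≡ 323 (mod 1187).
Check: 323² = 104329 ≡ 1060 (mod 1187). The two roots are 323 and 864.

323, 864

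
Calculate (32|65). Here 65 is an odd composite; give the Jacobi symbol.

Pull out 2^5: since 65 ≡ 1 (mod 8), (2/65) = +1, so (2/65)^5 = +1.
Reached (1/65) = 1. Collecting the sign flips along the way, the symbol is +1.

1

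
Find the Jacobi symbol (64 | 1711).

1

Pull out 2^6: since 1711 ≡ 7 (mod 8), (2/1711) = +1, so (2/1711)^6 = +1.
Reached (1/1711) = 1. Collecting the sign flips along the way, the symbol is +1.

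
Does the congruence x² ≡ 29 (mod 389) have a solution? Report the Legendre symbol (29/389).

Reciprocity: 29 ≡ 1 and 389 ≡ 1 (mod 4), so (29/389) = +(389/29).
Reduce top mod 29: now compute (12/29).
Pull out 2^2: since 29 ≡ 5 (mod 8), (2/29) = -1, so (2/29)^2 = +1.
Reciprocity: 3 ≡ 3 and 29 ≡ 1 (mod 4), so (3/29) = +(29/3).
Reduce top mod 3: now compute (2/3).
Pull out 2: since 3 ≡ 3 (mod 8), (2/3) = -1.
Reached (1/3) = 1. Collecting the sign flips along the way, the symbol is -1.

-1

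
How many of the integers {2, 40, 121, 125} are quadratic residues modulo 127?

2

(2/127) = +1 → QR.
(40/127) = -1 → non-residue.
(121/127) = +1 → QR.
(125/127) = -1 → non-residue.
Total quadratic residues among the 4: 2.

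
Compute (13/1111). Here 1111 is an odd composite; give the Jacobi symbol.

Reciprocity: 13 ≡ 1 and 1111 ≡ 3 (mod 4), so (13/1111) = +(1111/13).
Reduce top mod 13: now compute (6/13).
Pull out 2: since 13 ≡ 5 (mod 8), (2/13) = -1.
Reciprocity: 3 ≡ 3 and 13 ≡ 1 (mod 4), so (3/13) = +(13/3).
Reduce top mod 3: now compute (1/3).
Reached (1/3) = 1. Collecting the sign flips along the way, the symbol is -1.

-1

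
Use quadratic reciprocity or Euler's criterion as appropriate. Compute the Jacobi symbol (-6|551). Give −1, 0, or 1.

First reduce: -6 ≡ 545 (mod 551).
Reciprocity: 545 ≡ 1 and 551 ≡ 3 (mod 4), so (545/551) = +(551/545).
Reduce top mod 545: now compute (6/545).
Pull out 2: since 545 ≡ 1 (mod 8), (2/545) = +1.
Reciprocity: 3 ≡ 3 and 545 ≡ 1 (mod 4), so (3/545) = +(545/3).
Reduce top mod 3: now compute (2/3).
Pull out 2: since 3 ≡ 3 (mod 8), (2/3) = -1.
Reached (1/3) = 1. Collecting the sign flips along the way, the symbol is -1.

-1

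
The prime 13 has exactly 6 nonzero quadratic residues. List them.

Square k = 1,…,6 (k and 13−k give the same square):
1²=1, 2²=4, 3²=9, 4²≡3, 5²≡12, 6²≡10 (mod 13).
So the quadratic residues mod 13 are {1, 3, 4, 9, 10, 12}.

1, 3, 4, 9, 10, 12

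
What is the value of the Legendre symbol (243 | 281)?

Reciprocity: 243 ≡ 3 and 281 ≡ 1 (mod 4), so (243/281) = +(281/243).
Reduce top mod 243: now compute (38/243).
Pull out 2: since 243 ≡ 3 (mod 8), (2/243) = -1.
Reciprocity: 19 ≡ 3 and 243 ≡ 3 (mod 4), so (19/243) = −(243/19).
Reduce top mod 19: now compute (15/19).
Reciprocity: 15 ≡ 3 and 19 ≡ 3 (mod 4), so (15/19) = −(19/15).
Reduce top mod 15: now compute (4/15).
Pull out 2^2: since 15 ≡ 7 (mod 8), (2/15) = +1, so (2/15)^2 = +1.
Reached (1/15) = 1. Collecting the sign flips along the way, the symbol is -1.

-1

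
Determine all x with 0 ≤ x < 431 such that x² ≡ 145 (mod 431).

Since 431 ≡ 3 (mod 4), a square root of 145 is 145^((431+1)/4) = 145^108 mod 431.
Repeated squaring: 145^2≡337, 145^4≡216, 145^8≡108, 145^16≡27, 145^32≡298, 145^64≡18 (mod 431).
145^108 = 145^(64+32+8+4) ≡ 24 (mod 431).
Check: 24² = 576 ≡ 145 (mod 431). The two roots are 24 and 407.

24, 407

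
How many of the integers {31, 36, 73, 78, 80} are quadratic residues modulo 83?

3

(31/83) = +1 → QR.
(36/83) = +1 → QR.
(73/83) = -1 → non-residue.
(78/83) = +1 → QR.
(80/83) = -1 → non-residue.
Total quadratic residues among the 5: 3.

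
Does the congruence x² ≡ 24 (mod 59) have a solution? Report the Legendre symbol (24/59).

-1

Pull out 2^3: since 59 ≡ 3 (mod 8), (2/59) = -1, so (2/59)^3 = -1.
Reciprocity: 3 ≡ 3 and 59 ≡ 3 (mod 4), so (3/59) = −(59/3).
Reduce top mod 3: now compute (2/3).
Pull out 2: since 3 ≡ 3 (mod 8), (2/3) = -1.
Reached (1/3) = 1. Collecting the sign flips along the way, the symbol is -1.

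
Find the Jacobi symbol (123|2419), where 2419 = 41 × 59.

0

Reciprocity: 123 ≡ 3 and 2419 ≡ 3 (mod 4), so (123/2419) = −(2419/123).
Reduce top mod 123: now compute (82/123).
Pull out 2: since 123 ≡ 3 (mod 8), (2/123) = -1.
Reciprocity: 41 ≡ 1 and 123 ≡ 3 (mod 4), so (41/123) = +(123/41).
Reduce top mod 41: now compute (0/41).
Top reduces to 0: gcd > 1, so the symbol is 0.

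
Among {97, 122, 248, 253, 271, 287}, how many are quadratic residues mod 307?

4

(97/307) = +1 → QR.
(122/307) = +1 → QR.
(248/307) = +1 → QR.
(253/307) = -1 → non-residue.
(271/307) = -1 → non-residue.
(287/307) = +1 → QR.
Total quadratic residues among the 6: 4.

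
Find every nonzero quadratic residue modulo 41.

1, 2, 4, 5, 8, 9, 10, 16, 18, 20, 21, 23, 25, 31, 32, 33, 36, 37, 39, 40

Square k = 1,…,20 (k and 41−k give the same square):
1²=1, 2²=4, 3²=9, 4²=16, 5²=25, 6²=36, 7²≡8, 8²≡23, 9²≡40, 10²≡18, 11²≡39, 12²≡21, 13²≡5, 14²≡32, 15²≡20, 16²≡10, 17²≡2, 18²≡37, 19²≡33, 20²≡31 (mod 41).
So the quadratic residues mod 41 are {1, 2, 4, 5, 8, 9, 10, 16, 18, 20, 21, 23, 25, 31, 32, 33, 36, 37, 39, 40}.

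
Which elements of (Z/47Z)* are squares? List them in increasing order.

1,2,3,4,6,7,8,9,12,14,16,17,18,21,24,25,27,28,32,34,36,37,42

Square k = 1,…,23 (k and 47−k give the same square):
1²=1, 2²=4, 3²=9, 4²=16, 5²=25, 6²=36, 7²≡2, 8²≡17, 9²≡34, 10²≡6, 11²≡27, 12²≡3, 13²≡28, 14²≡8, 15²≡37, 16²≡21, 17²≡7, 18²≡42, 19²≡32, 20²≡24, 21²≡18, 22²≡14, 23²≡12 (mod 47).
So the quadratic residues mod 47 are {1, 2, 3, 4, 6, 7, 8, 9, 12, 14, 16, 17, 18, 21, 24, 25, 27, 28, 32, 34, 36, 37, 42}.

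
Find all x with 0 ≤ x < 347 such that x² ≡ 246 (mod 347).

151, 196

Since 347 ≡ 3 (mod 4), a square root of 246 is 246^((347+1)/4) = 246^87 mod 347.
Repeated squaring: 246^2≡138, 246^4≡306, 246^8≡293, 246^16≡140, 246^32≡168, 246^64≡117 (mod 347).
246^87 = 246^(64+16+4+2+1) ≡ 196 (mod 347).
Check: 196² = 38416 ≡ 246 (mod 347). The two roots are 151 and 196.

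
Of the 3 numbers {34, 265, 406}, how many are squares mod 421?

1

(34/421) = -1 → non-residue.
(265/421) = -1 → non-residue.
(406/421) = +1 → QR.
Total quadratic residues among the 3: 1.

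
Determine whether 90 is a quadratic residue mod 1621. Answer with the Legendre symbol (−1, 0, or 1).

Pull out 2: since 1621 ≡ 5 (mod 8), (2/1621) = -1.
Reciprocity: 45 ≡ 1 and 1621 ≡ 1 (mod 4), so (45/1621) = +(1621/45).
Reduce top mod 45: now compute (1/45).
Reached (1/45) = 1. Collecting the sign flips along the way, the symbol is -1.

-1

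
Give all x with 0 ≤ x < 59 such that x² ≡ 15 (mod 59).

29, 30

Since 59 ≡ 3 (mod 4), a square root of 15 is 15^((59+1)/4) = 15^15 mod 59.
Repeated squaring: 15^2≡48, 15^4≡3, 15^8≡9 (mod 59).
15^15 = 15^(8+4+2+1) ≡ 29 (mod 59).
Check: 29² = 841 ≡ 15 (mod 59). The two roots are 29 and 30.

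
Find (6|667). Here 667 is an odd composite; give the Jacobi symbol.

Pull out 2: since 667 ≡ 3 (mod 8), (2/667) = -1.
Reciprocity: 3 ≡ 3 and 667 ≡ 3 (mod 4), so (3/667) = −(667/3).
Reduce top mod 3: now compute (1/3).
Reached (1/3) = 1. Collecting the sign flips along the way, the symbol is +1.

1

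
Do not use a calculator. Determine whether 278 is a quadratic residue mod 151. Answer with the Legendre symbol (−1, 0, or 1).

First reduce: 278 ≡ 127 (mod 151).
Reciprocity: 127 ≡ 3 and 151 ≡ 3 (mod 4), so (127/151) = −(151/127).
Reduce top mod 127: now compute (24/127).
Pull out 2^3: since 127 ≡ 7 (mod 8), (2/127) = +1, so (2/127)^3 = +1.
Reciprocity: 3 ≡ 3 and 127 ≡ 3 (mod 4), so (3/127) = −(127/3).
Reduce top mod 3: now compute (1/3).
Reached (1/3) = 1. Collecting the sign flips along the way, the symbol is +1.

1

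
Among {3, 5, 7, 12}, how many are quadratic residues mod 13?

2

(3/13) = +1 → QR.
(5/13) = -1 → non-residue.
(7/13) = -1 → non-residue.
(12/13) = +1 → QR.
Total quadratic residues among the 4: 2.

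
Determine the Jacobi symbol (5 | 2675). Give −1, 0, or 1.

0

Reciprocity: 5 ≡ 1 and 2675 ≡ 3 (mod 4), so (5/2675) = +(2675/5).
Reduce top mod 5: now compute (0/5).
Top reduces to 0: gcd > 1, so the symbol is 0.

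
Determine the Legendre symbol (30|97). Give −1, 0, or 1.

Euler's criterion: (30/97) ≡ 30^48 (mod 97).
30^2 ≡ 27 (mod 97)
30^4 ≡ 50 (mod 97)
30^8 ≡ 75 (mod 97)
30^16 ≡ 96 (mod 97)
30^32 ≡ 1 (mod 97)
30^48 = 30^(32+16) ≡ 96 (mod 97).
Result is 96 ≡ −1, so (30/97) = −1.

-1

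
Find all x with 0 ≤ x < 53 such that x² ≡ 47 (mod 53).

53 ≡ 1 (mod 4), so we find a root by search.
Trying successive values, 10² = 100 ≡ 47 (mod 53). The other root is 53 − 10 = 43.

10, 43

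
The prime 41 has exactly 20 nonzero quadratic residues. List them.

Square k = 1,…,20 (k and 41−k give the same square):
1²=1, 2²=4, 3²=9, 4²=16, 5²=25, 6²=36, 7²≡8, 8²≡23, 9²≡40, 10²≡18, 11²≡39, 12²≡21, 13²≡5, 14²≡32, 15²≡20, 16²≡10, 17²≡2, 18²≡37, 19²≡33, 20²≡31 (mod 41).
So the quadratic residues mod 41 are {1, 2, 4, 5, 8, 9, 10, 16, 18, 20, 21, 23, 25, 31, 32, 33, 36, 37, 39, 40}.

1,2,4,5,8,9,10,16,18,20,21,23,25,31,32,33,36,37,39,40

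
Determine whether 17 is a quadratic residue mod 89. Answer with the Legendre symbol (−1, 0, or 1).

1

Reciprocity: 17 ≡ 1 and 89 ≡ 1 (mod 4), so (17/89) = +(89/17).
Reduce top mod 17: now compute (4/17).
Pull out 2^2: since 17 ≡ 1 (mod 8), (2/17) = +1, so (2/17)^2 = +1.
Reached (1/17) = 1. Collecting the sign flips along the way, the symbol is +1.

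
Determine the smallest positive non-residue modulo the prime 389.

2

(2/389) = −1, so 2 is the smallest positive non-residue mod 389.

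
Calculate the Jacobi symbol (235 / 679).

-1

Reciprocity: 235 ≡ 3 and 679 ≡ 3 (mod 4), so (235/679) = −(679/235).
Reduce top mod 235: now compute (209/235).
Reciprocity: 209 ≡ 1 and 235 ≡ 3 (mod 4), so (209/235) = +(235/209).
Reduce top mod 209: now compute (26/209).
Pull out 2: since 209 ≡ 1 (mod 8), (2/209) = +1.
Reciprocity: 13 ≡ 1 and 209 ≡ 1 (mod 4), so (13/209) = +(209/13).
Reduce top mod 13: now compute (1/13).
Reached (1/13) = 1. Collecting the sign flips along the way, the symbol is -1.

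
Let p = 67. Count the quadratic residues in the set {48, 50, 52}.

0

(48/67) = -1 → non-residue.
(50/67) = -1 → non-residue.
(52/67) = -1 → non-residue.
Total quadratic residues among the 3: 0.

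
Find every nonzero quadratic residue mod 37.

1,3,4,7,9,10,11,12,16,21,25,26,27,28,30,33,34,36

Square k = 1,…,18 (k and 37−k give the same square):
1²=1, 2²=4, 3²=9, 4²=16, 5²=25, 6²=36, 7²≡12, 8²≡27, 9²≡7, 10²≡26, 11²≡10, 12²≡33, 13²≡21, 14²≡11, 15²≡3, 16²≡34, 17²≡30, 18²≡28 (mod 37).
So the quadratic residues mod 37 are {1, 3, 4, 7, 9, 10, 11, 12, 16, 21, 25, 26, 27, 28, 30, 33, 34, 36}.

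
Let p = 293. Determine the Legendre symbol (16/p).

1

Pull out 2^4: since 293 ≡ 5 (mod 8), (2/293) = -1, so (2/293)^4 = +1.
Reached (1/293) = 1. Collecting the sign flips along the way, the symbol is +1.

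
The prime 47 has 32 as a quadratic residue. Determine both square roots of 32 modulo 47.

Since 47 ≡ 3 (mod 4), a square root of 32 is 32^((47+1)/4) = 32^12 mod 47.
Repeated squaring: 32^2≡37, 32^4≡6, 32^8≡36 (mod 47).
32^12 = 32^(8+4) ≡ 28 (mod 47).
Check: 28² = 784 ≡ 32 (mod 47). The two roots are 19 and 28.

19, 28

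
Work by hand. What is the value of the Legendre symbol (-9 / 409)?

First reduce: -9 ≡ 400 (mod 409).
Pull out 2^4: since 409 ≡ 1 (mod 8), (2/409) = +1, so (2/409)^4 = +1.
Reciprocity: 25 ≡ 1 and 409 ≡ 1 (mod 4), so (25/409) = +(409/25).
Reduce top mod 25: now compute (9/25).
Reciprocity: 9 ≡ 1 and 25 ≡ 1 (mod 4), so (9/25) = +(25/9).
Reduce top mod 9: now compute (7/9).
Reciprocity: 7 ≡ 3 and 9 ≡ 1 (mod 4), so (7/9) = +(9/7).
Reduce top mod 7: now compute (2/7).
Pull out 2: since 7 ≡ 7 (mod 8), (2/7) = +1.
Reached (1/7) = 1. Collecting the sign flips along the way, the symbol is +1.

1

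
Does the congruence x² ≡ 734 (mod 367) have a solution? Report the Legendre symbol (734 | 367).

First reduce: 734 ≡ 0 (mod 367).
Top reduces to 0: gcd > 1, so the symbol is 0.

0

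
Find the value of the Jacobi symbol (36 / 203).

Pull out 2^2: since 203 ≡ 3 (mod 8), (2/203) = -1, so (2/203)^2 = +1.
Reciprocity: 9 ≡ 1 and 203 ≡ 3 (mod 4), so (9/203) = +(203/9).
Reduce top mod 9: now compute (5/9).
Reciprocity: 5 ≡ 1 and 9 ≡ 1 (mod 4), so (5/9) = +(9/5).
Reduce top mod 5: now compute (4/5).
Pull out 2^2: since 5 ≡ 5 (mod 8), (2/5) = -1, so (2/5)^2 = +1.
Reached (1/5) = 1. Collecting the sign flips along the way, the symbol is +1.

1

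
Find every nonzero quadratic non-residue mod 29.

Square k = 1,…,14 (k and 29−k give the same square):
1²=1, 2²=4, 3²=9, 4²=16, 5²=25, 6²≡7, 7²≡20, 8²≡6, 9²≡23, 10²≡13, 11²≡5, 12²≡28, 13²≡24, 14²≡22 (mod 29).
The residues are {1, 4, 5, 6, 7, 9, 13, 16, 20, 22, 23, 24, 25, 28}; the non-residues are the remaining 14 nonzero classes.

2,3,8,10,11,12,14,15,17,18,19,21,26,27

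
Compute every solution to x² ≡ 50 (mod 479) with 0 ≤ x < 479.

23, 456

Since 479 ≡ 3 (mod 4), a square root of 50 is 50^((479+1)/4) = 50^120 mod 479.
Repeated squaring: 50^2≡105, 50^4≡8, 50^8≡64, 50^16≡264, 50^32≡241, 50^64≡122 (mod 479).
50^120 = 50^(64+32+16+8) ≡ 23 (mod 479).
Check: 23² = 529 ≡ 50 (mod 479). The two roots are 23 and 456.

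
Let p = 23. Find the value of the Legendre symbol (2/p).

Euler's criterion: (2/23) ≡ 2^11 (mod 23).
2^2 ≡ 4 (mod 23)
2^4 ≡ 16 (mod 23)
2^8 ≡ 3 (mod 23)
2^11 = 2^(8+2+1) ≡ 1 (mod 23).
Result is 1, so (2/23) = 1.

1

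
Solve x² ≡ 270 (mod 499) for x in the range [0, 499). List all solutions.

69, 430

Since 499 ≡ 3 (mod 4), a square root of 270 is 270^((499+1)/4) = 270^125 mod 499.
Repeated squaring: 270^2≡46, 270^4≡120, 270^8≡428, 270^16≡51, 270^32≡106, 270^64≡258 (mod 499).
270^125 = 270^(64+32+16+8+4+1) ≡ 69 (mod 499).
Check: 69² = 4761 ≡ 270 (mod 499). The two roots are 69 and 430.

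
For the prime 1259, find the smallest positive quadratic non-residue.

2

(2/1259) = −1, so 2 is the smallest positive non-residue mod 1259.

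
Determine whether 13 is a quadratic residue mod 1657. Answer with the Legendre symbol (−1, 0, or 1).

Reciprocity: 13 ≡ 1 and 1657 ≡ 1 (mod 4), so (13/1657) = +(1657/13).
Reduce top mod 13: now compute (6/13).
Pull out 2: since 13 ≡ 5 (mod 8), (2/13) = -1.
Reciprocity: 3 ≡ 3 and 13 ≡ 1 (mod 4), so (3/13) = +(13/3).
Reduce top mod 3: now compute (1/3).
Reached (1/3) = 1. Collecting the sign flips along the way, the symbol is -1.

-1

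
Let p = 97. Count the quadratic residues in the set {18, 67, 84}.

(18/97) = +1 → QR.
(67/97) = -1 → non-residue.
(84/97) = -1 → non-residue.
Total quadratic residues among the 3: 1.

1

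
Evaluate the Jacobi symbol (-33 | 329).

1

First reduce: -33 ≡ 296 (mod 329).
Pull out 2^3: since 329 ≡ 1 (mod 8), (2/329) = +1, so (2/329)^3 = +1.
Reciprocity: 37 ≡ 1 and 329 ≡ 1 (mod 4), so (37/329) = +(329/37).
Reduce top mod 37: now compute (33/37).
Reciprocity: 33 ≡ 1 and 37 ≡ 1 (mod 4), so (33/37) = +(37/33).
Reduce top mod 33: now compute (4/33).
Pull out 2^2: since 33 ≡ 1 (mod 8), (2/33) = +1, so (2/33)^2 = +1.
Reached (1/33) = 1. Collecting the sign flips along the way, the symbol is +1.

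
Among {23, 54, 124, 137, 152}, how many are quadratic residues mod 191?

(23/191) = +1 → QR.
(54/191) = +1 → QR.
(124/191) = -1 → non-residue.
(137/191) = -1 → non-residue.
(152/191) = -1 → non-residue.
Total quadratic residues among the 5: 2.

2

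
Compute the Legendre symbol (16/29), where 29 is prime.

Euler's criterion: (16/29) ≡ 16^14 (mod 29).
16^2 ≡ 24 (mod 29)
16^4 ≡ 25 (mod 29)
16^8 ≡ 16 (mod 29)
16^14 = 16^(8+4+2) ≡ 1 (mod 29).
Result is 1, so (16/29) = 1.

1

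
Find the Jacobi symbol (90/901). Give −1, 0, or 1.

Pull out 2: since 901 ≡ 5 (mod 8), (2/901) = -1.
Reciprocity: 45 ≡ 1 and 901 ≡ 1 (mod 4), so (45/901) = +(901/45).
Reduce top mod 45: now compute (1/45).
Reached (1/45) = 1. Collecting the sign flips along the way, the symbol is -1.

-1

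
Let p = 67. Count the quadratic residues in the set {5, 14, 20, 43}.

1

(5/67) = -1 → non-residue.
(14/67) = +1 → QR.
(20/67) = -1 → non-residue.
(43/67) = -1 → non-residue.
Total quadratic residues among the 4: 1.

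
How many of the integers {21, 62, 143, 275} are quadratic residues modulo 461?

3

(21/461) = +1 → QR.
(62/461) = +1 → QR.
(143/461) = +1 → QR.
(275/461) = -1 → non-residue.
Total quadratic residues among the 4: 3.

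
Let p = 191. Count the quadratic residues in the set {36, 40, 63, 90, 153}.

(36/191) = +1 → QR.
(40/191) = +1 → QR.
(63/191) = -1 → non-residue.
(90/191) = +1 → QR.
(153/191) = +1 → QR.
Total quadratic residues among the 5: 4.

4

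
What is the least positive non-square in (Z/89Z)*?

(2/89) = +1, so 2 is a residue.
(3/89) = −1, so 3 is the smallest positive non-residue mod 89.

3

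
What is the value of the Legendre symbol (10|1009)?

Pull out 2: since 1009 ≡ 1 (mod 8), (2/1009) = +1.
Reciprocity: 5 ≡ 1 and 1009 ≡ 1 (mod 4), so (5/1009) = +(1009/5).
Reduce top mod 5: now compute (4/5).
Pull out 2^2: since 5 ≡ 5 (mod 8), (2/5) = -1, so (2/5)^2 = +1.
Reached (1/5) = 1. Collecting the sign flips along the way, the symbol is +1.

1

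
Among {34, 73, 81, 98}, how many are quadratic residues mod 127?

(34/127) = +1 → QR.
(73/127) = +1 → QR.
(81/127) = +1 → QR.
(98/127) = +1 → QR.
Total quadratic residues among the 4: 4.

4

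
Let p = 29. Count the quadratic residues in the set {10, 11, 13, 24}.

(10/29) = -1 → non-residue.
(11/29) = -1 → non-residue.
(13/29) = +1 → QR.
(24/29) = +1 → QR.
Total quadratic residues among the 4: 2.

2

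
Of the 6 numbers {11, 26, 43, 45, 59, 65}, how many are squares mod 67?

3

(11/67) = -1 → non-residue.
(26/67) = +1 → QR.
(43/67) = -1 → non-residue.
(45/67) = -1 → non-residue.
(59/67) = +1 → QR.
(65/67) = +1 → QR.
Total quadratic residues among the 6: 3.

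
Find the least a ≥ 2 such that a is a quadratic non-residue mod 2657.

3

(2/2657) = +1, so 2 is a residue.
(3/2657) = −1, so 3 is the smallest positive non-residue mod 2657.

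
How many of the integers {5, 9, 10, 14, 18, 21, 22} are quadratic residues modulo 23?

(5/23) = -1 → non-residue.
(9/23) = +1 → QR.
(10/23) = -1 → non-residue.
(14/23) = -1 → non-residue.
(18/23) = +1 → QR.
(21/23) = -1 → non-residue.
(22/23) = -1 → non-residue.
Total quadratic residues among the 7: 2.

2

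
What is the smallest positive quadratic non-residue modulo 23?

5

(2/23) = +1, so 2 is a residue.
(3/23) = +1, so 3 is a residue.
(4/23) = +1, so 4 is a residue.
(5/23) = −1, so 5 is the smallest positive non-residue mod 23.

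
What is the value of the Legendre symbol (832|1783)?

-1

Pull out 2^6: since 1783 ≡ 7 (mod 8), (2/1783) = +1, so (2/1783)^6 = +1.
Reciprocity: 13 ≡ 1 and 1783 ≡ 3 (mod 4), so (13/1783) = +(1783/13).
Reduce top mod 13: now compute (2/13).
Pull out 2: since 13 ≡ 5 (mod 8), (2/13) = -1.
Reached (1/13) = 1. Collecting the sign flips along the way, the symbol is -1.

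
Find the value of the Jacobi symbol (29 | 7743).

0

Reciprocity: 29 ≡ 1 and 7743 ≡ 3 (mod 4), so (29/7743) = +(7743/29).
Reduce top mod 29: now compute (0/29).
Top reduces to 0: gcd > 1, so the symbol is 0.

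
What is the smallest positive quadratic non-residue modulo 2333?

(2/2333) = −1, so 2 is the smallest positive non-residue mod 2333.

2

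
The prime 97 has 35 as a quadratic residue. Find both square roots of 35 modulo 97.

97 ≡ 1 (mod 4), so we find a root by search.
Trying successive values, 36² = 1296 ≡ 35 (mod 97). The other root is 97 − 36 = 61.

36, 61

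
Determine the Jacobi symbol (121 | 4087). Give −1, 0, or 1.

Reciprocity: 121 ≡ 1 and 4087 ≡ 3 (mod 4), so (121/4087) = +(4087/121).
Reduce top mod 121: now compute (94/121).
Pull out 2: since 121 ≡ 1 (mod 8), (2/121) = +1.
Reciprocity: 47 ≡ 3 and 121 ≡ 1 (mod 4), so (47/121) = +(121/47).
Reduce top mod 47: now compute (27/47).
Reciprocity: 27 ≡ 3 and 47 ≡ 3 (mod 4), so (27/47) = −(47/27).
Reduce top mod 27: now compute (20/27).
Pull out 2^2: since 27 ≡ 3 (mod 8), (2/27) = -1, so (2/27)^2 = +1.
Reciprocity: 5 ≡ 1 and 27 ≡ 3 (mod 4), so (5/27) = +(27/5).
Reduce top mod 5: now compute (2/5).
Pull out 2: since 5 ≡ 5 (mod 8), (2/5) = -1.
Reached (1/5) = 1. Collecting the sign flips along the way, the symbol is +1.

1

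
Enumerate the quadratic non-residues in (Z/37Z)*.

Square k = 1,…,18 (k and 37−k give the same square):
1²=1, 2²=4, 3²=9, 4²=16, 5²=25, 6²=36, 7²≡12, 8²≡27, 9²≡7, 10²≡26, 11²≡10, 12²≡33, 13²≡21, 14²≡11, 15²≡3, 16²≡34, 17²≡30, 18²≡28 (mod 37).
The residues are {1, 3, 4, 7, 9, 10, 11, 12, 16, 21, 25, 26, 27, 28, 30, 33, 34, 36}; the non-residues are the remaining 18 nonzero classes.

2,5,6,8,13,14,15,17,18,19,20,22,23,24,29,31,32,35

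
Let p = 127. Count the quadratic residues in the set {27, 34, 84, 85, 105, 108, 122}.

(27/127) = -1 → non-residue.
(34/127) = +1 → QR.
(84/127) = +1 → QR.
(85/127) = -1 → non-residue.
(105/127) = -1 → non-residue.
(108/127) = -1 → non-residue.
(122/127) = +1 → QR.
Total quadratic residues among the 7: 3.

3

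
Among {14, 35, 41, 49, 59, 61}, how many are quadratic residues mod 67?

(14/67) = +1 → QR.
(35/67) = +1 → QR.
(41/67) = -1 → non-residue.
(49/67) = +1 → QR.
(59/67) = +1 → QR.
(61/67) = -1 → non-residue.
Total quadratic residues among the 6: 4.

4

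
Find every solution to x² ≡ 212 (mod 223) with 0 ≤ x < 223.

99, 124

Since 223 ≡ 3 (mod 4), a square root of 212 is 212^((223+1)/4) = 212^56 mod 223.
Repeated squaring: 212^2≡121, 212^4≡146, 212^8≡131, 212^16≡213, 212^32≡100 (mod 223).
212^56 = 212^(32+16+8) ≡ 124 (mod 223).
Check: 124² = 15376 ≡ 212 (mod 223). The two roots are 99 and 124.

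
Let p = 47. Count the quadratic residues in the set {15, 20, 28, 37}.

2

(15/47) = -1 → non-residue.
(20/47) = -1 → non-residue.
(28/47) = +1 → QR.
(37/47) = +1 → QR.
Total quadratic residues among the 4: 2.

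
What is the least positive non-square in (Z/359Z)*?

(2/359) = +1, so 2 is a residue.
(3/359) = +1, so 3 is a residue.
(4/359) = +1, so 4 is a residue.
(5/359) = +1, so 5 is a residue.
(6/359) = +1, so 6 is a residue.
(7/359) = −1, so 7 is the smallest positive non-residue mod 359.

7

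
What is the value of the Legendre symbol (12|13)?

Pull out 2^2: since 13 ≡ 5 (mod 8), (2/13) = -1, so (2/13)^2 = +1.
Reciprocity: 3 ≡ 3 and 13 ≡ 1 (mod 4), so (3/13) = +(13/3).
Reduce top mod 3: now compute (1/3).
Reached (1/3) = 1. Collecting the sign flips along the way, the symbol is +1.

1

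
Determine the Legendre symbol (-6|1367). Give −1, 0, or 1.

First reduce: -6 ≡ 1361 (mod 1367).
Reciprocity: 1361 ≡ 1 and 1367 ≡ 3 (mod 4), so (1361/1367) = +(1367/1361).
Reduce top mod 1361: now compute (6/1361).
Pull out 2: since 1361 ≡ 1 (mod 8), (2/1361) = +1.
Reciprocity: 3 ≡ 3 and 1361 ≡ 1 (mod 4), so (3/1361) = +(1361/3).
Reduce top mod 3: now compute (2/3).
Pull out 2: since 3 ≡ 3 (mod 8), (2/3) = -1.
Reached (1/3) = 1. Collecting the sign flips along the way, the symbol is -1.

-1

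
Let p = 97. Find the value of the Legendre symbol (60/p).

Euler's criterion: (60/97) ≡ 60^48 (mod 97).
60^2 ≡ 11 (mod 97)
60^4 ≡ 24 (mod 97)
60^8 ≡ 91 (mod 97)
60^16 ≡ 36 (mod 97)
60^32 ≡ 35 (mod 97)
60^48 = 60^(32+16) ≡ 96 (mod 97).
Result is 96 ≡ −1, so (60/97) = −1.

-1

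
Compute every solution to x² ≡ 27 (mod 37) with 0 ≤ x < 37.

8, 29

37 ≡ 1 (mod 4), so we find a root by search.
Trying successive values, 8² = 64 ≡ 27 (mod 37). The other root is 37 − 8 = 29.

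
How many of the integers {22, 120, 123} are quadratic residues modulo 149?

(22/149) = +1 → QR.
(120/149) = +1 → QR.
(123/149) = +1 → QR.
Total quadratic residues among the 3: 3.

3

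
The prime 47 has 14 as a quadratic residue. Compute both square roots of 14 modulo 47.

22, 25

Since 47 ≡ 3 (mod 4), a square root of 14 is 14^((47+1)/4) = 14^12 mod 47.
Repeated squaring: 14^2≡8, 14^4≡17, 14^8≡7 (mod 47).
14^12 = 14^(8+4) ≡ 25 (mod 47).
Check: 25² = 625 ≡ 14 (mod 47). The two roots are 22 and 25.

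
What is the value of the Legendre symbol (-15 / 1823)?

First reduce: -15 ≡ 1808 (mod 1823).
Pull out 2^4: since 1823 ≡ 7 (mod 8), (2/1823) = +1, so (2/1823)^4 = +1.
Reciprocity: 113 ≡ 1 and 1823 ≡ 3 (mod 4), so (113/1823) = +(1823/113).
Reduce top mod 113: now compute (15/113).
Reciprocity: 15 ≡ 3 and 113 ≡ 1 (mod 4), so (15/113) = +(113/15).
Reduce top mod 15: now compute (8/15).
Pull out 2^3: since 15 ≡ 7 (mod 8), (2/15) = +1, so (2/15)^3 = +1.
Reached (1/15) = 1. Collecting the sign flips along the way, the symbol is +1.

1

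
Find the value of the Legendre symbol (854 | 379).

Euler's criterion: (854/379) ≡ 96^189 (mod 379).
96^2 ≡ 120 (mod 379)
96^4 ≡ 377 (mod 379)
96^8 ≡ 4 (mod 379)
96^16 ≡ 16 (mod 379)
96^32 ≡ 256 (mod 379)
96^64 ≡ 348 (mod 379)
96^128 ≡ 203 (mod 379)
96^189 = 96^(128+32+16+8+4+1) ≡ 1 (mod 379).
Result is 1, so (854/379) = 1.

1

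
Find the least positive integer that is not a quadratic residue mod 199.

(2/199) = +1, so 2 is a residue.
(3/199) = −1, so 3 is the smallest positive non-residue mod 199.

3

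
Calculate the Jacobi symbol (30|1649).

Pull out 2: since 1649 ≡ 1 (mod 8), (2/1649) = +1.
Reciprocity: 15 ≡ 3 and 1649 ≡ 1 (mod 4), so (15/1649) = +(1649/15).
Reduce top mod 15: now compute (14/15).
Pull out 2: since 15 ≡ 7 (mod 8), (2/15) = +1.
Reciprocity: 7 ≡ 3 and 15 ≡ 3 (mod 4), so (7/15) = −(15/7).
Reduce top mod 7: now compute (1/7).
Reached (1/7) = 1. Collecting the sign flips along the way, the symbol is -1.

-1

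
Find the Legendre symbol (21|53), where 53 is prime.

Reciprocity: 21 ≡ 1 and 53 ≡ 1 (mod 4), so (21/53) = +(53/21).
Reduce top mod 21: now compute (11/21).
Reciprocity: 11 ≡ 3 and 21 ≡ 1 (mod 4), so (11/21) = +(21/11).
Reduce top mod 11: now compute (10/11).
Pull out 2: since 11 ≡ 3 (mod 8), (2/11) = -1.
Reciprocity: 5 ≡ 1 and 11 ≡ 3 (mod 4), so (5/11) = +(11/5).
Reduce top mod 5: now compute (1/5).
Reached (1/5) = 1. Collecting the sign flips along the way, the symbol is -1.

-1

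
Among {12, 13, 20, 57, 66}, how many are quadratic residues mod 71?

(12/71) = +1 → QR.
(13/71) = -1 → non-residue.
(20/71) = +1 → QR.
(57/71) = +1 → QR.
(66/71) = -1 → non-residue.
Total quadratic residues among the 5: 3.

3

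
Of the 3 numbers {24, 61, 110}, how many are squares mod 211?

(24/211) = +1 → QR.
(61/211) = -1 → non-residue.
(110/211) = -1 → non-residue.
Total quadratic residues among the 3: 1.

1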